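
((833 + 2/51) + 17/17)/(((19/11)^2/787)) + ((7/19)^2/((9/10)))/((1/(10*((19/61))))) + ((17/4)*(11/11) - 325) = 219688.18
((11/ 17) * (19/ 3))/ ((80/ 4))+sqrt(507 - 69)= 209/ 1020+sqrt(438)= 21.13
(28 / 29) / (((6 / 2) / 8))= 224 / 87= 2.57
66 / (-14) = -33 / 7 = -4.71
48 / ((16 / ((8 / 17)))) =24 / 17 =1.41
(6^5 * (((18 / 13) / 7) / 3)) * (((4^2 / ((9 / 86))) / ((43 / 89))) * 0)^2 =0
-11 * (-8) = 88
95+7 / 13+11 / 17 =21257 / 221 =96.19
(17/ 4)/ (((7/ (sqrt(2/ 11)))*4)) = 17*sqrt(22)/ 1232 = 0.06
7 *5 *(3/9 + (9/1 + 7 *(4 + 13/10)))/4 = 9751/24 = 406.29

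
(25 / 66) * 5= 1.89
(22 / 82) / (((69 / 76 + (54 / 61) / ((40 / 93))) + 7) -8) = 127490 / 934267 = 0.14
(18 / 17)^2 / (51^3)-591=-839135475 / 1419857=-591.00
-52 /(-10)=26 /5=5.20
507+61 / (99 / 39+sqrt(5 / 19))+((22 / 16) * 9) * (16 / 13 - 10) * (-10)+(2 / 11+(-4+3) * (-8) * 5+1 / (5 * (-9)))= 105832799186 / 63854505 - 10309 * sqrt(95) / 19846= 1652.34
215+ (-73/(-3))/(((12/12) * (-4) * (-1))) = 2653/12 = 221.08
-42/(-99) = 14/33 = 0.42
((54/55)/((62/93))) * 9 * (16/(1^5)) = 11664/55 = 212.07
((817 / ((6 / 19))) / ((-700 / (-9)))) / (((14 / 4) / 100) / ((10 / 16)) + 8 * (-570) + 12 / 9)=-698535 / 95730824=-0.01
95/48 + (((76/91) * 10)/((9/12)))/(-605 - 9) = 876565/446992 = 1.96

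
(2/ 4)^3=1/ 8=0.12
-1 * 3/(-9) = 1/3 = 0.33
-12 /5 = -2.40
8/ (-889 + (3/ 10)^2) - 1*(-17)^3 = 436720683/ 88891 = 4912.99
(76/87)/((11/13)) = 988/957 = 1.03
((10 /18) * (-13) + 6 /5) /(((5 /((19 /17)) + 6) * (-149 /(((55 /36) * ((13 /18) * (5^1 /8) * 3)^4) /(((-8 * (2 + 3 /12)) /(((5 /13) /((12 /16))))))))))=-388862134375 /688466912477184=-0.00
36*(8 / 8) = 36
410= 410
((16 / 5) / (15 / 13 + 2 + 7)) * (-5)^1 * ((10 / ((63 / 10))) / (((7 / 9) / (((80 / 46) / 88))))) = -26000 / 409101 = -0.06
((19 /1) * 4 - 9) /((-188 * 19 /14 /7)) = -3283 /1786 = -1.84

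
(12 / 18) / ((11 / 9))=0.55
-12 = -12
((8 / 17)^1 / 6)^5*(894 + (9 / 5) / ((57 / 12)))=100352 / 37805535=0.00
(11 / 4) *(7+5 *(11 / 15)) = 88 / 3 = 29.33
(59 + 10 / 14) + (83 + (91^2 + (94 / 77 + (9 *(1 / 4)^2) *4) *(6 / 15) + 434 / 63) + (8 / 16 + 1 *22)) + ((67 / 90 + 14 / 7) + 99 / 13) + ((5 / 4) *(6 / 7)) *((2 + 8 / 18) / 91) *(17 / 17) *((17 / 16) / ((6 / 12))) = 1423527401 / 168168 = 8464.91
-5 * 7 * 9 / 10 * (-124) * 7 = 27342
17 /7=2.43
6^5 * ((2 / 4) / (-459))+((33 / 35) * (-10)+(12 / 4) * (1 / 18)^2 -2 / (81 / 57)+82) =805855 / 12852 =62.70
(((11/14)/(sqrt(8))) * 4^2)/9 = 22 * sqrt(2)/63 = 0.49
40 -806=-766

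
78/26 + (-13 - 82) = -92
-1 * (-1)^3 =1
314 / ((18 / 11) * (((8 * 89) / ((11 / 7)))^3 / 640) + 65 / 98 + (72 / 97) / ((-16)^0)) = 0.00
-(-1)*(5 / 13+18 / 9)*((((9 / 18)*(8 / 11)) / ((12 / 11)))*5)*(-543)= -28055 / 13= -2158.08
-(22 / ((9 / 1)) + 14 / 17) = -500 / 153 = -3.27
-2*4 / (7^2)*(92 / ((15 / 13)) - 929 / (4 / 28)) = 770792 / 735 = 1048.70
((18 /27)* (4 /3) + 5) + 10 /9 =7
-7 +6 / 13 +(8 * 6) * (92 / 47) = 53413 / 611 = 87.42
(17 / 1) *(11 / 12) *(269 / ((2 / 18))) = 150909 / 4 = 37727.25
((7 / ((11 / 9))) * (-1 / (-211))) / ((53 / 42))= 2646 / 123013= 0.02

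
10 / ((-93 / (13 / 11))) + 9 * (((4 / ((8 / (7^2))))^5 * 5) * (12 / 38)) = 39011244223625 / 310992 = 125441311.11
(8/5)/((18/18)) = 8/5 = 1.60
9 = 9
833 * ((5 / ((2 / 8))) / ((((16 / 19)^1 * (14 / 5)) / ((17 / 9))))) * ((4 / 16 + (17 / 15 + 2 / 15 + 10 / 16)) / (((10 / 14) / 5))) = 345740815 / 1728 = 200081.49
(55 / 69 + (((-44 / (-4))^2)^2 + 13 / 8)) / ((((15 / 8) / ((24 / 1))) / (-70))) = -905314928 / 69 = -13120506.20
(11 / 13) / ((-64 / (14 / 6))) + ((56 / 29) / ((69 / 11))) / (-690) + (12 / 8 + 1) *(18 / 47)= 25001686583 / 26995250880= 0.93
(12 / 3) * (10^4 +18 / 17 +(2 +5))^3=19699549899045412 / 4913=4009678383685.20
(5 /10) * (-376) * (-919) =172772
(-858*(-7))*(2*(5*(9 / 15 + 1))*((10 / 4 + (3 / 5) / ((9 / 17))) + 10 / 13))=2115344 / 5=423068.80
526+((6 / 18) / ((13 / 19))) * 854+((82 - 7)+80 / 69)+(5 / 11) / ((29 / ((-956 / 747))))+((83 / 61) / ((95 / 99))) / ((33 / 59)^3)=4661229220686028 / 4541806198215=1026.29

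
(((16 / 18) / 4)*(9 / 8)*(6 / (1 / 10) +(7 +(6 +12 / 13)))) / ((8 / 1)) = 961 / 416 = 2.31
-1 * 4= -4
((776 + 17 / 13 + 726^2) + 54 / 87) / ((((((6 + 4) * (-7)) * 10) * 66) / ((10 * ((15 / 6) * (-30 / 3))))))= 995004655 / 348348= 2856.35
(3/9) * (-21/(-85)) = 0.08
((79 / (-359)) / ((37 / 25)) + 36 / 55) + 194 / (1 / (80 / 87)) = 11370520781 / 63559155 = 178.90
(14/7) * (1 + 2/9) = 22/9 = 2.44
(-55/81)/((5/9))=-11/9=-1.22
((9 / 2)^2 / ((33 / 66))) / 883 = 81 / 1766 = 0.05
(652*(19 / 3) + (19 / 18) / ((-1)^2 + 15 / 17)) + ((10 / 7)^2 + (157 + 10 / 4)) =121121459 / 28224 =4291.43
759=759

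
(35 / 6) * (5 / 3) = 175 / 18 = 9.72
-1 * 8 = -8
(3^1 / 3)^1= 1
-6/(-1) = 6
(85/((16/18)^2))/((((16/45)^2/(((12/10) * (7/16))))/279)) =16337382075/131072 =124644.33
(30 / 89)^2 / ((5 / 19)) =3420 / 7921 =0.43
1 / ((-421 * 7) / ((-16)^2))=-256 / 2947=-0.09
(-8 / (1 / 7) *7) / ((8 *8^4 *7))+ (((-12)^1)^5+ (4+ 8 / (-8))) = -1019203591 / 4096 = -248829.00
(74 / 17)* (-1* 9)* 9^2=-3173.29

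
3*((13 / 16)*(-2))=-39 / 8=-4.88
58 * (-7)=-406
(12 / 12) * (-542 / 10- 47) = -506 / 5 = -101.20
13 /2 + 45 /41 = 7.60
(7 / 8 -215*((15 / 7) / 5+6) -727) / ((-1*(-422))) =-118063 / 23632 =-5.00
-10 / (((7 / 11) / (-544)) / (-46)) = -393234.29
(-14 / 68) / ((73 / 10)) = -35 / 1241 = -0.03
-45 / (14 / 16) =-51.43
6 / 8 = 3 / 4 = 0.75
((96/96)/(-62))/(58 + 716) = -0.00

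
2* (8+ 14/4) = 23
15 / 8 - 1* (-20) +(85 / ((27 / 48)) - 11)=11663 / 72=161.99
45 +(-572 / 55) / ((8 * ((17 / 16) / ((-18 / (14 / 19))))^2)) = -642.20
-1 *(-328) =328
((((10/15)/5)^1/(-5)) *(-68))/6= 68/225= 0.30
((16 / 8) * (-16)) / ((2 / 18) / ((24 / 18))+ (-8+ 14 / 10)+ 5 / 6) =1920 / 341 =5.63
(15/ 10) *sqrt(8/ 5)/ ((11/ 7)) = 21 *sqrt(10)/ 55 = 1.21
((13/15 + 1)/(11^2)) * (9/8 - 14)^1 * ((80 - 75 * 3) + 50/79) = 1644601/57354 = 28.67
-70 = -70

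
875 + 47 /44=38547 /44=876.07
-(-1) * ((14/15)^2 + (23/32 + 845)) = 6095447/7200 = 846.59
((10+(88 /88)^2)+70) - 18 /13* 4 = 981 /13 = 75.46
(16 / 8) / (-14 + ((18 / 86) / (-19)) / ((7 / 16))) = -5719 / 40105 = -0.14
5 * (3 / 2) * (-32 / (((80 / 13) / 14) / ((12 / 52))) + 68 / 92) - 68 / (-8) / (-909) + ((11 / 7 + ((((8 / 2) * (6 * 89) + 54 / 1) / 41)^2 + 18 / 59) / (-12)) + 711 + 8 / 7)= 10318903451839 / 29029494942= 355.46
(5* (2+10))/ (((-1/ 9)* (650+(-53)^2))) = -180/ 1153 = -0.16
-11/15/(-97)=11/1455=0.01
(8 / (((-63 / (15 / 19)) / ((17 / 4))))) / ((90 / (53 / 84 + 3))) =-5185 / 301644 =-0.02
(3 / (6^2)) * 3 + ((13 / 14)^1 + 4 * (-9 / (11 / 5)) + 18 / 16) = -8661 / 616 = -14.06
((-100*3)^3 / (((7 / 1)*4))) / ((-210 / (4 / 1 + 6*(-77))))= -103050000 / 49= -2103061.22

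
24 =24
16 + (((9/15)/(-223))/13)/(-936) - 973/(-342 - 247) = 47019809269/2663717160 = 17.65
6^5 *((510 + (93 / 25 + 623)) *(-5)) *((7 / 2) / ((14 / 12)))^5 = -10739548684.80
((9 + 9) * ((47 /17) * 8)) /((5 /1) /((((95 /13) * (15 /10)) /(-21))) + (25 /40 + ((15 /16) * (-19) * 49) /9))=-6172416 /1642387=-3.76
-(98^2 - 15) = -9589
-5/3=-1.67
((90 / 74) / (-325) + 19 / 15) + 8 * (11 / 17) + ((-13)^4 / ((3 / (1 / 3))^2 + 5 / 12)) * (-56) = -2353344775712 / 119833935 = -19638.38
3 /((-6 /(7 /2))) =-7 /4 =-1.75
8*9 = 72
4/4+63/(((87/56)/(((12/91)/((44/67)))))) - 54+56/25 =-4418343/103675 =-42.62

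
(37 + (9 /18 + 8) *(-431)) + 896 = -5461 /2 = -2730.50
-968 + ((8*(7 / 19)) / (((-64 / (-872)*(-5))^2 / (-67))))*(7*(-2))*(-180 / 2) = -351231827 / 190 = -1848588.56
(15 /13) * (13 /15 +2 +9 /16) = 823 /208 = 3.96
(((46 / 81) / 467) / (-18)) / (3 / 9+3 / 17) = -0.00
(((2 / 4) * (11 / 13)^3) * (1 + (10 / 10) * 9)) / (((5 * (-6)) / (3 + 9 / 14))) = -0.37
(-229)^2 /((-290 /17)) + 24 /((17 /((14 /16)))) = -15149359 /4930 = -3072.89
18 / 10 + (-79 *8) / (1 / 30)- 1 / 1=-18959.20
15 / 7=2.14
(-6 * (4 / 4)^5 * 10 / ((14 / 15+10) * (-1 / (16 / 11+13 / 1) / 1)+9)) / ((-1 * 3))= 47700 / 19661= 2.43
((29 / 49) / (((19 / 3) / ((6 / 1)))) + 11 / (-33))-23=-63604 / 2793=-22.77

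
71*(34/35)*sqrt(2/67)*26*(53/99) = 165.87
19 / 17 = 1.12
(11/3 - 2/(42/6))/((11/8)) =568/231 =2.46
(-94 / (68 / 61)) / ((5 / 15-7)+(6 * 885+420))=-8601 / 583780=-0.01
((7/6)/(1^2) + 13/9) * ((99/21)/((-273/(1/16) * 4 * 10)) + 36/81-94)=-244.28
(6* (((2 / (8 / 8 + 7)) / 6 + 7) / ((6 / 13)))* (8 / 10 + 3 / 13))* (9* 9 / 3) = 101907 / 40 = 2547.68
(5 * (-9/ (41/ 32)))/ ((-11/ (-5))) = -7200/ 451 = -15.96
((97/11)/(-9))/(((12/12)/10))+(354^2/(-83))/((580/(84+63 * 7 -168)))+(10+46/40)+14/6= -4411479509/4765860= -925.64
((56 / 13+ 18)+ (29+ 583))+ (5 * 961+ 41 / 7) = 495510 / 91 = 5445.16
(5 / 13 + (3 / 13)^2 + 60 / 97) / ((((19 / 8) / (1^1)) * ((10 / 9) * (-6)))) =-103908 / 1557335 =-0.07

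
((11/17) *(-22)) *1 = -242/17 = -14.24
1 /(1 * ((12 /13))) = 13 /12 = 1.08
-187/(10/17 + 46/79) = -251141/1572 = -159.76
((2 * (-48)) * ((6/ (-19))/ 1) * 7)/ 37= 4032/ 703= 5.74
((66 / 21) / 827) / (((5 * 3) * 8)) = 11 / 347340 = 0.00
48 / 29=1.66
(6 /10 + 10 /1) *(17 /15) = 12.01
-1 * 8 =-8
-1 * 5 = -5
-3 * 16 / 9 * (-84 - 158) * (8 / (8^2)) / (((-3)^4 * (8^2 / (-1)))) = -121 / 3888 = -0.03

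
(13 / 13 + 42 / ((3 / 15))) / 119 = 211 / 119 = 1.77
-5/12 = -0.42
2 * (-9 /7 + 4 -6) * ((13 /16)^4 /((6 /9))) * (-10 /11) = 9853545 /2523136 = 3.91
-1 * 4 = -4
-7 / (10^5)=-7 / 100000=-0.00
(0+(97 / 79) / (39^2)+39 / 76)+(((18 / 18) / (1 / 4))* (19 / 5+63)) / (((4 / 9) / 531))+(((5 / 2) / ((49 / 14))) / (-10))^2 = 319237.72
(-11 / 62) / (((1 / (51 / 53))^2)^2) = -74417211 / 489209822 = -0.15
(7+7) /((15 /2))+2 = 3.87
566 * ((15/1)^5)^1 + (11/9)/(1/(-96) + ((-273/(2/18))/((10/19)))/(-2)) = 1444648005058010/3361161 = 429806250.00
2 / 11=0.18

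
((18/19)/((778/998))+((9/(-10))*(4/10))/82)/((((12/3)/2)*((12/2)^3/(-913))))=-620386239/242424800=-2.56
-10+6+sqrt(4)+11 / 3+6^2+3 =40.67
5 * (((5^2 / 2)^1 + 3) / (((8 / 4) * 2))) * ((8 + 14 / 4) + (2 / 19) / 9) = 610235 / 2736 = 223.04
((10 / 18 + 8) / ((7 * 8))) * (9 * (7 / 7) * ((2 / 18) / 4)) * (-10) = -55 / 144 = -0.38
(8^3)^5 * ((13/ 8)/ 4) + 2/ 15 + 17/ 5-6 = 214404767416283/ 15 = 14293651161085.53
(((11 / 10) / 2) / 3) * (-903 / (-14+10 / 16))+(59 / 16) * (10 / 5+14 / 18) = 1742693 / 77040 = 22.62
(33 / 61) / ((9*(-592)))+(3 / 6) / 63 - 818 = -817.99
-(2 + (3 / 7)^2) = -107 / 49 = -2.18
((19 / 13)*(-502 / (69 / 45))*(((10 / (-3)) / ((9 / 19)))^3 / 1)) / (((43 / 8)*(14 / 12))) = 5233691360000 / 196827813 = 26590.20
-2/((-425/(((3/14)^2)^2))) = 81/8163400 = 0.00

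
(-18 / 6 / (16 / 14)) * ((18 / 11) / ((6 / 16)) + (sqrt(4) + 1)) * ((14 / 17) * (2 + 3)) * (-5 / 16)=297675 / 11968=24.87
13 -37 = -24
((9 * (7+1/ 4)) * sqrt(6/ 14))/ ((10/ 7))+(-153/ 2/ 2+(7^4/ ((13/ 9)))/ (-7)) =-14337/ 52+261 * sqrt(21)/ 40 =-245.81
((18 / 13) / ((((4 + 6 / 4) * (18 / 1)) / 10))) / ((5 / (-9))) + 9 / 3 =393 / 143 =2.75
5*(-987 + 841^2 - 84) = 3531050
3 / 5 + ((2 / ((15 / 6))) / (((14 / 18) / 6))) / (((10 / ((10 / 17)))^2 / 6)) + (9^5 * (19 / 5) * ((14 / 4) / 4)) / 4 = 15887900571 / 323680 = 49085.21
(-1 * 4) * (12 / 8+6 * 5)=-126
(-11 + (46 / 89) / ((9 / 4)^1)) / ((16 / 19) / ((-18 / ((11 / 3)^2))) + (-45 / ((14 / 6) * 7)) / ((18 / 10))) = 72285633 / 14494273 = 4.99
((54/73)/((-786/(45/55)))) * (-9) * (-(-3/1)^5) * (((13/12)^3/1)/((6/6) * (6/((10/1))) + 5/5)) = 72072585/53858816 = 1.34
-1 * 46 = -46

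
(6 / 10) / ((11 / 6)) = 18 / 55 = 0.33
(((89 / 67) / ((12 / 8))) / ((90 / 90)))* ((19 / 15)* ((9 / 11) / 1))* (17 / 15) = 57494 / 55275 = 1.04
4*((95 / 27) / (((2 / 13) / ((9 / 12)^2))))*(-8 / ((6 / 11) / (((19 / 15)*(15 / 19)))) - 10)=-45695 / 36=-1269.31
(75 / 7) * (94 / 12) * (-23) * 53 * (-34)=24349525 / 7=3478503.57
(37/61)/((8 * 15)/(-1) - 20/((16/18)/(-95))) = 74/246135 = 0.00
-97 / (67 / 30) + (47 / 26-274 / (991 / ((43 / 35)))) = -2535568279 / 60421270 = -41.96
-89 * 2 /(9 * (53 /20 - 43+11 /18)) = 3560 /7153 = 0.50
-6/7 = -0.86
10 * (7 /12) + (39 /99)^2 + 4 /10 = 69571 /10890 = 6.39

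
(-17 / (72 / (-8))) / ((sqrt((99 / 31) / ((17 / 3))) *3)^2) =8959 / 24057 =0.37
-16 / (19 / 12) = -10.11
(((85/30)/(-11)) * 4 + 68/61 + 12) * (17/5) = 413542/10065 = 41.09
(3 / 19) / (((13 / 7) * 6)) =7 / 494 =0.01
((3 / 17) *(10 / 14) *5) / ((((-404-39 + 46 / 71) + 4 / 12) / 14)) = -639 / 32011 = -0.02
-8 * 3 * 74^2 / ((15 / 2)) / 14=-43808 / 35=-1251.66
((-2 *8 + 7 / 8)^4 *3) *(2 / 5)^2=25120.18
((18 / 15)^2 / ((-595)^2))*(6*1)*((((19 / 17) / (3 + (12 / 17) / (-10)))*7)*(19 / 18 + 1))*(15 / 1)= 8436 / 4197725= 0.00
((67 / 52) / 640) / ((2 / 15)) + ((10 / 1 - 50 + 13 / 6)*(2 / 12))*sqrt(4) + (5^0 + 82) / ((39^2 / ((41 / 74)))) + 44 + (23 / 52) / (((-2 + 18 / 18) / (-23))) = 2397730801 / 57627648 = 41.61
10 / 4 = 5 / 2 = 2.50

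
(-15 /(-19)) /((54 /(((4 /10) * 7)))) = 7 /171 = 0.04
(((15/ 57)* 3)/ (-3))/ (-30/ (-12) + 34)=-10/ 1387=-0.01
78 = 78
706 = 706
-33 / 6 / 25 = -11 / 50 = -0.22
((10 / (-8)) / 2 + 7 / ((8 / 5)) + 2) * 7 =161 / 4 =40.25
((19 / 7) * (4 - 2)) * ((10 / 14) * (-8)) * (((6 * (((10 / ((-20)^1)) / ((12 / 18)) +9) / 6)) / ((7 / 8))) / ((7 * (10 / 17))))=-71.03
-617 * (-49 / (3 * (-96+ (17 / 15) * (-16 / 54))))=-4081455 / 39016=-104.61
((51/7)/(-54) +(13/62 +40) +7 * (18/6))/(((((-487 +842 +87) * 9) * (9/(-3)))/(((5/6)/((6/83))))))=-0.06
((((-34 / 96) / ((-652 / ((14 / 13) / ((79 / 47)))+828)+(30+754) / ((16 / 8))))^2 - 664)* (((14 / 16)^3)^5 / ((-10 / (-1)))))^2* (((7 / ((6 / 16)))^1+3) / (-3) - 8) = -5679967391738942132689837095293496513355171015017761310113 / 4648256008492309772311689740992583629754740777307602944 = -1221.96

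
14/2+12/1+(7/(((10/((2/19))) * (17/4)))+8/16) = 63041/3230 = 19.52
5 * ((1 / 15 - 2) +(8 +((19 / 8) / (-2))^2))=28711 / 768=37.38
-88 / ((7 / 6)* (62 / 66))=-17424 / 217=-80.29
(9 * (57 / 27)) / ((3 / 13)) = 247 / 3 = 82.33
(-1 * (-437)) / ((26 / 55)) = 24035 / 26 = 924.42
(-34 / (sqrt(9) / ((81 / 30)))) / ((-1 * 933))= 51 / 1555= 0.03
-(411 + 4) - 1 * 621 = -1036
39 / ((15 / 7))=91 / 5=18.20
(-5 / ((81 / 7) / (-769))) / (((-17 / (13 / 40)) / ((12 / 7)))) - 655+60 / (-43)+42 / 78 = -666.75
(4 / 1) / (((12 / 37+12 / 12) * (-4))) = -37 / 49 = -0.76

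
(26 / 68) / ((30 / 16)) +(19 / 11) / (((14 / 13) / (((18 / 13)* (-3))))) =-126811 / 19635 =-6.46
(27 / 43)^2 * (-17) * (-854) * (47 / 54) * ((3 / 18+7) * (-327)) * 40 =-20081442780 / 43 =-467010297.21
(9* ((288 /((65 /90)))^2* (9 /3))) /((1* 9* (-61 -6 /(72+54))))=-846526464 /108329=-7814.40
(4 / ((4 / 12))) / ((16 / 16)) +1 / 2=25 / 2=12.50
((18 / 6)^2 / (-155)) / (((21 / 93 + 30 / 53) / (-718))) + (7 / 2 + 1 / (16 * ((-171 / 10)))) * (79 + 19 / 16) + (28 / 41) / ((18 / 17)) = 216419315957 / 648626560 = 333.66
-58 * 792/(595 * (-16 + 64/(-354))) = 508167/106505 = 4.77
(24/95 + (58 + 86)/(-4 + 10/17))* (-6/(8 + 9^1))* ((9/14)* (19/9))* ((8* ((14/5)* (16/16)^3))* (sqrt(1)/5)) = 5548032/61625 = 90.03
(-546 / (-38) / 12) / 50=91 / 3800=0.02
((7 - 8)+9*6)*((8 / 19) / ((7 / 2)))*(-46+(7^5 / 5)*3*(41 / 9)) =583760656 / 1995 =292611.86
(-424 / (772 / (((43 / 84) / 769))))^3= -11836763639 / 242213763422974800744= -0.00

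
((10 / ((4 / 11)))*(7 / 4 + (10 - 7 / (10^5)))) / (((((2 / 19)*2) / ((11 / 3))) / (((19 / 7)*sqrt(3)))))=51324869233*sqrt(3) / 3360000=26457.52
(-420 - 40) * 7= -3220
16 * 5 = 80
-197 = -197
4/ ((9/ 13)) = 52/ 9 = 5.78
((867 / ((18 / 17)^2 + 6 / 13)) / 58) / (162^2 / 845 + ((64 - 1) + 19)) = 917478185 / 10982206504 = 0.08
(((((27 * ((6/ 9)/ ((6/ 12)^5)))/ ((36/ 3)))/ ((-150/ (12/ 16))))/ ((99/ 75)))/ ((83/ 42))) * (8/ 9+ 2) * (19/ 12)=-3458/ 8217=-0.42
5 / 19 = 0.26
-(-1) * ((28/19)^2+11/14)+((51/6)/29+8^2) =4928323/73283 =67.25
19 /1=19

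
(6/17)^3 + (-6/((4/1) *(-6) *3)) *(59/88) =0.10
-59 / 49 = -1.20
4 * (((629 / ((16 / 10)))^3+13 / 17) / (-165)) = -528823658281 / 359040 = -1472882.29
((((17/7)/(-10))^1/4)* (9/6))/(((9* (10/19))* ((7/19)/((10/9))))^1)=-6137/105840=-0.06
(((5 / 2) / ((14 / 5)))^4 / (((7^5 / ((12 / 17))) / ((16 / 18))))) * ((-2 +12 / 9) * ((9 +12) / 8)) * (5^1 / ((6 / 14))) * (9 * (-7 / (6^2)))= 1953125 / 2304038016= 0.00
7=7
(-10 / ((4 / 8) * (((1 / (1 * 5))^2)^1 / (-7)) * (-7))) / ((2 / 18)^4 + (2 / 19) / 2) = -3116475 / 329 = -9472.57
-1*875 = -875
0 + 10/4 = 5/2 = 2.50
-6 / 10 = -3 / 5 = -0.60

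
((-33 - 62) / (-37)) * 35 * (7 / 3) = 23275 / 111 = 209.68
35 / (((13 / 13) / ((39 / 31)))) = 1365 / 31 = 44.03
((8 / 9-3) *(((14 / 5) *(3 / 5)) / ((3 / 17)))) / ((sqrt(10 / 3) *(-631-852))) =2261 *sqrt(30) / 1668375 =0.01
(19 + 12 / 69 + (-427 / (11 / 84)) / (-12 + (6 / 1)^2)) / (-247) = 59045 / 124982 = 0.47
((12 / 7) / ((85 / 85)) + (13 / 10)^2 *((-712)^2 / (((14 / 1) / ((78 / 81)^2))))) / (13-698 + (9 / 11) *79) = -19908989353 / 217642950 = -91.48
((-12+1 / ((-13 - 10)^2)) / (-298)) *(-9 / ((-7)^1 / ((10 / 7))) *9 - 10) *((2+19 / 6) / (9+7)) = 983785 / 11586687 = 0.08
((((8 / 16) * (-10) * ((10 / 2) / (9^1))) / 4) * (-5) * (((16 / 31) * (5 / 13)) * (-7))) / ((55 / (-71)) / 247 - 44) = 23607500 / 215299557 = 0.11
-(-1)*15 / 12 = 5 / 4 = 1.25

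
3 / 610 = 0.00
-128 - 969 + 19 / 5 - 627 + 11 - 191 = -9501 / 5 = -1900.20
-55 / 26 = -2.12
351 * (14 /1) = 4914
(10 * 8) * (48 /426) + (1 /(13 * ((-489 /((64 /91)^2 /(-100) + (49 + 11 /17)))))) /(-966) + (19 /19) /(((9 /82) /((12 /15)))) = 1389805197031554 /85248529463825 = 16.30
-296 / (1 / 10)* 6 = -17760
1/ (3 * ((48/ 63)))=7/ 16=0.44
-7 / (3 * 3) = -7 / 9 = -0.78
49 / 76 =0.64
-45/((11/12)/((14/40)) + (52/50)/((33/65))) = -5775/599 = -9.64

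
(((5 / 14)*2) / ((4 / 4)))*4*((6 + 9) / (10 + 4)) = 3.06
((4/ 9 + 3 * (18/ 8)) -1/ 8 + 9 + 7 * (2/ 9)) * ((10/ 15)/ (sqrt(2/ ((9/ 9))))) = 47 * sqrt(2)/ 8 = 8.31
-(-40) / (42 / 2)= 40 / 21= 1.90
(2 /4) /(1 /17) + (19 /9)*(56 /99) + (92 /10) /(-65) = 5532403 /579150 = 9.55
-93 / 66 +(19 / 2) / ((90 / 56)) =4457 / 990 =4.50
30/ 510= 1/ 17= 0.06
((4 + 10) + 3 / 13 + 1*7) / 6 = 46 / 13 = 3.54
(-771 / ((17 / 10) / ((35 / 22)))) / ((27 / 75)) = -1124375 / 561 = -2004.23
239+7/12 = 2875/12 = 239.58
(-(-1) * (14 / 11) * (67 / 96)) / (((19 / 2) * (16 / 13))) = 6097 / 80256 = 0.08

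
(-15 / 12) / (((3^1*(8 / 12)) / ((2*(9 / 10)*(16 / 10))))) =-9 / 5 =-1.80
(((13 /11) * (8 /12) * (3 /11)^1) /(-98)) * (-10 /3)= 130 /17787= 0.01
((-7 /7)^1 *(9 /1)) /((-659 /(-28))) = -0.38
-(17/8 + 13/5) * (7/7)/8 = -189/320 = -0.59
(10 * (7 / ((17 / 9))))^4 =157529610000 / 83521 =1886107.81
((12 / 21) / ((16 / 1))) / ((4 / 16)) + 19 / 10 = 2.04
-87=-87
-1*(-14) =14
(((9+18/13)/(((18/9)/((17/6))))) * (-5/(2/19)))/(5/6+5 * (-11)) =12.90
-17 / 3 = -5.67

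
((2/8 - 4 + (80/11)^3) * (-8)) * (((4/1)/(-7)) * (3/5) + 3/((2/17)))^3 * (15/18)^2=-246116652752463/7304528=-33693710.63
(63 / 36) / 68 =7 / 272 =0.03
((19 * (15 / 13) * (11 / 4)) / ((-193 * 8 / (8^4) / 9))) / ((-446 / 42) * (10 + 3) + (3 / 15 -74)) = 94802400 / 13952549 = 6.79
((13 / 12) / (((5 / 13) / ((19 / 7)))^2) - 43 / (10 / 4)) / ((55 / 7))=540277 / 115500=4.68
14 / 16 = 7 / 8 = 0.88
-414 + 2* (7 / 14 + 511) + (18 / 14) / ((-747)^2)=264310264 / 434007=609.00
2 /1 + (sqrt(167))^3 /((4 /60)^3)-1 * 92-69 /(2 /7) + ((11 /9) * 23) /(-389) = 7283308.62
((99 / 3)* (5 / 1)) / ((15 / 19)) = 209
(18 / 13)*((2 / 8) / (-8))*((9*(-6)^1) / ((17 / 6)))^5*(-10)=-20083878149760 / 18458141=-1088076.97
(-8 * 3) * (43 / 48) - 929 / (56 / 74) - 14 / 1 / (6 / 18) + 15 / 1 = -35731 / 28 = -1276.11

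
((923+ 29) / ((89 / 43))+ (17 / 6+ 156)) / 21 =330433 / 11214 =29.47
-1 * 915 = -915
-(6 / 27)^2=-4 / 81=-0.05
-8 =-8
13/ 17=0.76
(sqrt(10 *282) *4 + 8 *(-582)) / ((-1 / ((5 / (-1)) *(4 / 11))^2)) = 1862400 / 121 -3200 *sqrt(705) / 121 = 14689.54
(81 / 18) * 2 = 9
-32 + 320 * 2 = 608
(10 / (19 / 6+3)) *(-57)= -3420 / 37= -92.43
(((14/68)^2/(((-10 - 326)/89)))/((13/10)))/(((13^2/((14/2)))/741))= -414295/1562912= -0.27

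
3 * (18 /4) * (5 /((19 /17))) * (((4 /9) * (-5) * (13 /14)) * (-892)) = 14784900 /133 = 111164.66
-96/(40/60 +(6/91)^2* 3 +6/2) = -2384928/91415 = -26.09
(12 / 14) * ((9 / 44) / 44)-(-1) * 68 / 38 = 230897 / 128744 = 1.79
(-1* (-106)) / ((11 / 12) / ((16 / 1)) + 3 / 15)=101760 / 247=411.98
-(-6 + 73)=-67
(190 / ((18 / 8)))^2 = 7130.86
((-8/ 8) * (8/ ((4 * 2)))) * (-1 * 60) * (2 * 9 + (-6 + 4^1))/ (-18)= -160/ 3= -53.33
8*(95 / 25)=152 / 5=30.40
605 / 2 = 302.50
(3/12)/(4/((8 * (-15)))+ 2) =15/118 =0.13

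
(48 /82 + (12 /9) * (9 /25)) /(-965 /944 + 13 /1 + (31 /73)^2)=5493388992 /62691241675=0.09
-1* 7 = -7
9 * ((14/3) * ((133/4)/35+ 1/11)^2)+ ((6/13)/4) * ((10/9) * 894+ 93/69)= 1159736339/7235800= 160.28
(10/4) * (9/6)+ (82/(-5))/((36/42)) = -923/60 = -15.38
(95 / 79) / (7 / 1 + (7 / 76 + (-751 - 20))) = -7220 / 4586503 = -0.00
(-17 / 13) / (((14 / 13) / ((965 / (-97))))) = 16405 / 1358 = 12.08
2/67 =0.03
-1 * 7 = -7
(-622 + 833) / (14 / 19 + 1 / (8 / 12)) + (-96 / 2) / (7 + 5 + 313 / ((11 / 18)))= 7697818 / 81685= 94.24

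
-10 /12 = -5 /6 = -0.83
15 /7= 2.14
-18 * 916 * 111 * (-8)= 14641344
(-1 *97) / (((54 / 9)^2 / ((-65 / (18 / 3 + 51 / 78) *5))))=409825 / 3114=131.61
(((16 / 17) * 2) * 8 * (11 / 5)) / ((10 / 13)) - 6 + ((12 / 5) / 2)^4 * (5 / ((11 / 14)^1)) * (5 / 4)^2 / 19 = 3388976 / 88825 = 38.15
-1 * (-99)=99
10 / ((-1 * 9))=-10 / 9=-1.11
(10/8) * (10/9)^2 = 125/81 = 1.54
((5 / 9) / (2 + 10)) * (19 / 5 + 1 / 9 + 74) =1753 / 486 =3.61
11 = 11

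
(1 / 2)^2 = 1 / 4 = 0.25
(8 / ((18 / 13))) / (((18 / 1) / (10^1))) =260 / 81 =3.21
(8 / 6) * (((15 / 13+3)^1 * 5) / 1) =360 / 13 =27.69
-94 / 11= -8.55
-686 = -686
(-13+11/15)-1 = -199/15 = -13.27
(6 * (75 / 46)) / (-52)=-0.19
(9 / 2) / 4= 9 / 8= 1.12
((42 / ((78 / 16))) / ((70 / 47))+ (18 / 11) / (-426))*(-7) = -2054227 / 50765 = -40.47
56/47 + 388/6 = 9286/141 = 65.86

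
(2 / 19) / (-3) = -2 / 57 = -0.04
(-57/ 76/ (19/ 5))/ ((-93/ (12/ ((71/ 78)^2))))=91260/ 2969149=0.03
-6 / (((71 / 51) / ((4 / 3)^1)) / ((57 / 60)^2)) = -18411 / 3550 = -5.19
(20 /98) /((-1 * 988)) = -5 /24206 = -0.00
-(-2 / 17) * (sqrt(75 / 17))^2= 150 / 289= 0.52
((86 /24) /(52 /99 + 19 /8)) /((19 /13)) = 36894 /43643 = 0.85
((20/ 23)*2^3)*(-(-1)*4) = 640/ 23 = 27.83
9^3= 729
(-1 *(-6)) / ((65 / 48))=288 / 65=4.43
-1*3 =-3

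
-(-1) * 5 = 5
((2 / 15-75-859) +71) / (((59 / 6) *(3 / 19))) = -491834 / 885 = -555.74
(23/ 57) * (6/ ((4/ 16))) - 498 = -9278/ 19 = -488.32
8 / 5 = 1.60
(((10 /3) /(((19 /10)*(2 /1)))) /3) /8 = 25 /684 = 0.04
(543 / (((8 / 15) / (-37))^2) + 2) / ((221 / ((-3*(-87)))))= 43654260483 / 14144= 3086415.48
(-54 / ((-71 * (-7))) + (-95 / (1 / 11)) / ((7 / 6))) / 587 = -1.53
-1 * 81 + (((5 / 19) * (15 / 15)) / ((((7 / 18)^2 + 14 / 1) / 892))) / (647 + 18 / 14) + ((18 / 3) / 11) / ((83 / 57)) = -415589208399 / 5156204933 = -80.60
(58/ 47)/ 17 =58/ 799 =0.07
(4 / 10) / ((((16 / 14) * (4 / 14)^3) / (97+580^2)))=807929297 / 160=5049558.11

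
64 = 64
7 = 7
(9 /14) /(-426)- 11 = -21871 /1988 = -11.00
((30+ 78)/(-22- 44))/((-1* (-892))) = -0.00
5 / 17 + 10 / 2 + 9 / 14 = 1413 / 238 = 5.94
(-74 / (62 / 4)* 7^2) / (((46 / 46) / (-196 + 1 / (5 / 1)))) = 7099708 / 155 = 45804.57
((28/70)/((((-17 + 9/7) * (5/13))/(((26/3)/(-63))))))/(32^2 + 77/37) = 12506/1409450625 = 0.00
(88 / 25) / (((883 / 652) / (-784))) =-44982784 / 22075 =-2037.73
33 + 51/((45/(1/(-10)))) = 32.89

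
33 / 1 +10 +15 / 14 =617 / 14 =44.07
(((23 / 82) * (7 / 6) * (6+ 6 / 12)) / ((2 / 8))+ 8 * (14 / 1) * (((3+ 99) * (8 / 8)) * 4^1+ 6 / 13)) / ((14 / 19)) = 397176893 / 6396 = 62097.70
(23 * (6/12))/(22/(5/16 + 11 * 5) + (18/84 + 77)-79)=-142485/17197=-8.29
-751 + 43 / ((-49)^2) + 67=-1642241 / 2401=-683.98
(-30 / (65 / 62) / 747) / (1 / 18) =-744 / 1079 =-0.69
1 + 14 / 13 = 27 / 13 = 2.08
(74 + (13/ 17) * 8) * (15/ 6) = 3405/ 17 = 200.29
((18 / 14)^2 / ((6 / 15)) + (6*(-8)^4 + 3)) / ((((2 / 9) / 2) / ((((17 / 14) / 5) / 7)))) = 368599491 / 48020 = 7675.96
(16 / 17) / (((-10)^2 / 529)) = 2116 / 425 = 4.98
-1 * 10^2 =-100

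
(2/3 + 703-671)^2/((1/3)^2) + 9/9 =9605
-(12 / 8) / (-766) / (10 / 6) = 9 / 7660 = 0.00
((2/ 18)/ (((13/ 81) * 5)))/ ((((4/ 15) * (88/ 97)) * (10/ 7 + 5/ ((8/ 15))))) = 18333/ 346060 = 0.05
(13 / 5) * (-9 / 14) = -117 / 70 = -1.67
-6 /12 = -1 /2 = -0.50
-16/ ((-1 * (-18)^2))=4/ 81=0.05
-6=-6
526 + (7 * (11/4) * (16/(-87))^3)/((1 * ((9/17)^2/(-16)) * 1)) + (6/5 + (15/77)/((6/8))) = 10971973582016/20535416055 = 534.30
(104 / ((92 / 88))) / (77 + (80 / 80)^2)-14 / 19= 706 / 1311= 0.54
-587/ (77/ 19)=-11153/ 77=-144.84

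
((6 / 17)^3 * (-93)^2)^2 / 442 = 1745055728928 / 5334402749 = 327.13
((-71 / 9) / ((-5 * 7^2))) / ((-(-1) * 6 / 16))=568 / 6615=0.09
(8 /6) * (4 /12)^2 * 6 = 8 /9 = 0.89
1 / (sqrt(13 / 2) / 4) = 1.57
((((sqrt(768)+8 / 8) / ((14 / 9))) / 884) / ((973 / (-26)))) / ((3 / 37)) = -444 * sqrt(3) / 115787 -111 / 463148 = -0.01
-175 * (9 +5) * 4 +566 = -9234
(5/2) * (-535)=-2675/2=-1337.50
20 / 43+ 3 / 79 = 1709 / 3397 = 0.50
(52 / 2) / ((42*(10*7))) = 13 / 1470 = 0.01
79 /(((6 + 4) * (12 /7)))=553 /120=4.61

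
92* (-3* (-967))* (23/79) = 6138516/79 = 77702.73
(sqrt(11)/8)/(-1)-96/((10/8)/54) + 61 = -20431/5-sqrt(11)/8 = -4086.61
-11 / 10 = -1.10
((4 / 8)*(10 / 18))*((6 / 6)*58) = 145 / 9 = 16.11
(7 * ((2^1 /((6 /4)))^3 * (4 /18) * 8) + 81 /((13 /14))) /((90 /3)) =184373 /47385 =3.89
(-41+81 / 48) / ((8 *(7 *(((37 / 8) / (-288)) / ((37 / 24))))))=1887 / 28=67.39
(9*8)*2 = 144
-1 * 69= -69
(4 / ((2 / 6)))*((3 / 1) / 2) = 18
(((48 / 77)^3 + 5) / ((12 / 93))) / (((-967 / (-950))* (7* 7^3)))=35240709325 / 2119926507622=0.02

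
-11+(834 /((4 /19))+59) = 8019 /2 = 4009.50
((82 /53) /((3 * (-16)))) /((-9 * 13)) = 41 /148824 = 0.00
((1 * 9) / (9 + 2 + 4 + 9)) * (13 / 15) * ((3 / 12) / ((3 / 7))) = 0.19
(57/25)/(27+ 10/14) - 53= -256651/4850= -52.92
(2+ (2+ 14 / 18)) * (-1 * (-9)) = 43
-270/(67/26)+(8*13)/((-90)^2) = -14213758/135675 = -104.76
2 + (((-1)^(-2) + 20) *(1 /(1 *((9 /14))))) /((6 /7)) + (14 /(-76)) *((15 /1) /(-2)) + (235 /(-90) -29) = 751 /76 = 9.88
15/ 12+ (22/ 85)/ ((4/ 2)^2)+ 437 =438.31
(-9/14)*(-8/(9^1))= 0.57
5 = 5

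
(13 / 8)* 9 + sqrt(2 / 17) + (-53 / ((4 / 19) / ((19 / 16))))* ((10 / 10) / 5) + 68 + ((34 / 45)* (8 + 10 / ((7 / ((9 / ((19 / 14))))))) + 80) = sqrt(34) / 17 + 6349529 / 54720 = 116.38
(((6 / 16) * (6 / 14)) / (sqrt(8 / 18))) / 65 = 27 / 7280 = 0.00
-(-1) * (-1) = -1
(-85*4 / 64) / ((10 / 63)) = -1071 / 32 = -33.47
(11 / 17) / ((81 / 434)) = 3.47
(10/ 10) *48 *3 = 144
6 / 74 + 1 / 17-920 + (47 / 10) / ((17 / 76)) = -2826878 / 3145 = -898.85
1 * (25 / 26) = 25 / 26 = 0.96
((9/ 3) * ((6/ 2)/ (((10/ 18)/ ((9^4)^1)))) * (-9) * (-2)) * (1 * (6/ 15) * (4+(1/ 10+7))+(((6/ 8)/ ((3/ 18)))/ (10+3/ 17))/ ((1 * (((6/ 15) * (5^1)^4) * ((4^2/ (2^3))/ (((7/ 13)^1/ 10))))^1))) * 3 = 1432834085508597/ 56225000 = 25483932.16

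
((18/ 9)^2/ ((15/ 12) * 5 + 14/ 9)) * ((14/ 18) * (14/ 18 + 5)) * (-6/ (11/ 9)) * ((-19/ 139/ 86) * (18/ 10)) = 2987712/ 92374535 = 0.03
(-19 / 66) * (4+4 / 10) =-19 / 15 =-1.27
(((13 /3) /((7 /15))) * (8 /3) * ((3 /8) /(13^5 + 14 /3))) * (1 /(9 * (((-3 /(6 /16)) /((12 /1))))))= -65 /15594502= -0.00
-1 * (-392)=392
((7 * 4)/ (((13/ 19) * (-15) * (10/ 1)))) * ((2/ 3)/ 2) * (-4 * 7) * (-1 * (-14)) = 104272/ 2925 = 35.65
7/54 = 0.13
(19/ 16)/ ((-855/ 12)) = -1/ 60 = -0.02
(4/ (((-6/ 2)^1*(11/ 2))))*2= -16/ 33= -0.48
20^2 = 400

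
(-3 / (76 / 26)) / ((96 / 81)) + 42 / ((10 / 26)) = 658671 / 6080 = 108.33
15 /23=0.65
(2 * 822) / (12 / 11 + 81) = 6028 / 301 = 20.03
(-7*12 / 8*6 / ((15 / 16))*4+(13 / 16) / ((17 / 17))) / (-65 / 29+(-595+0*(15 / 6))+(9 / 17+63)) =960857 / 1913600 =0.50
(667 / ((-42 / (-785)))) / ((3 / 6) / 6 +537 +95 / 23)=4817074 / 209125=23.03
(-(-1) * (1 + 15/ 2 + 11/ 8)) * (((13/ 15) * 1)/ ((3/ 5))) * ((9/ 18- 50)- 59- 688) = -181779/ 16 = -11361.19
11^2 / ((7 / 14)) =242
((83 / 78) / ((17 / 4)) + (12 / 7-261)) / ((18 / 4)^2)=-12.79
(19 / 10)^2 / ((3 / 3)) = 361 / 100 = 3.61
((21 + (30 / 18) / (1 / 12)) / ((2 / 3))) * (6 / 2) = 369 / 2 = 184.50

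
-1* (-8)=8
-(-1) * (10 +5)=15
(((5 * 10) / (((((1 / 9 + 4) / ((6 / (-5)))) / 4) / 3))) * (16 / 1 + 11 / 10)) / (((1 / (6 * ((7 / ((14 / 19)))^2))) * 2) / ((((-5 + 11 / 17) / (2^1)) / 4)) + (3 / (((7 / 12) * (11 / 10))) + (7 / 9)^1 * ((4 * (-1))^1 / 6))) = -41581754676 / 57621349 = -721.64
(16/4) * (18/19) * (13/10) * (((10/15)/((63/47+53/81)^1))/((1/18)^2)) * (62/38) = 5965051248/6853585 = 870.35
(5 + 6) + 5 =16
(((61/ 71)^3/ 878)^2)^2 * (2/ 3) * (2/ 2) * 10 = 13271744871487930791605/ 7313739904550078599757178710396172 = 0.00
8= 8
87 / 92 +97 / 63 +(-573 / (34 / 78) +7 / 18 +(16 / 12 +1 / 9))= -129097685 / 98532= -1310.21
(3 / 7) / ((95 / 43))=129 / 665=0.19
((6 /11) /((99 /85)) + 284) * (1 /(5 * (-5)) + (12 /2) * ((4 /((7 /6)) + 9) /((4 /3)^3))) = 9084526081 /1016400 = 8937.94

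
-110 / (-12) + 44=319 / 6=53.17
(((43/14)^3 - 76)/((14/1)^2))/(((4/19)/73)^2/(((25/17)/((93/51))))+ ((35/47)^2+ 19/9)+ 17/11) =-0.06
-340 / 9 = -37.78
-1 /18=-0.06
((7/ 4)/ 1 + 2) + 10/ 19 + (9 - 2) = 857/ 76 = 11.28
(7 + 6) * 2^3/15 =104/15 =6.93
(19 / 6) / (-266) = -1 / 84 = -0.01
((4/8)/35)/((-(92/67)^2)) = -4489/592480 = -0.01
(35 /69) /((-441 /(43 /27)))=-215 /117369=-0.00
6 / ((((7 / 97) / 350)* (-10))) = -2910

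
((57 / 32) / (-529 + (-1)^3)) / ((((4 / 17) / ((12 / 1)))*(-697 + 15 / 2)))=2907 / 11693920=0.00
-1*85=-85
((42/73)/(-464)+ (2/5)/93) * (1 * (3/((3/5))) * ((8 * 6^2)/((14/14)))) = 289284/65627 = 4.41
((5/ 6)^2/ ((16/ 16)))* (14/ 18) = 175/ 324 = 0.54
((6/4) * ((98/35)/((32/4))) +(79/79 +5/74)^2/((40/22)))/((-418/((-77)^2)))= -67994311/4161760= -16.34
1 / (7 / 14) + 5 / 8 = 21 / 8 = 2.62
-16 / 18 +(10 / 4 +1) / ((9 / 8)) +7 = 83 / 9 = 9.22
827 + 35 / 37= 30634 / 37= 827.95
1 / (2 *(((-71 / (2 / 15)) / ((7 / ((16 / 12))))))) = -7 / 1420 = -0.00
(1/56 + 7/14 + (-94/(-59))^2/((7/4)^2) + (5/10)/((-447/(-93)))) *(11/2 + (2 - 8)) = -294960555/406636496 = -0.73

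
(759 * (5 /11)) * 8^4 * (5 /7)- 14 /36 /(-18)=2289254449 /2268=1009371.45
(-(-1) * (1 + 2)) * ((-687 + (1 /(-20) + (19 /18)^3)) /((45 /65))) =-260001079 /87480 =-2972.12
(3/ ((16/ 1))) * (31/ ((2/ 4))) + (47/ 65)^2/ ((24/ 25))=6170/ 507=12.17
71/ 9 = 7.89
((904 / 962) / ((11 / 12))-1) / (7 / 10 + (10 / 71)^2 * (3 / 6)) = 6704530 / 189349017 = 0.04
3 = 3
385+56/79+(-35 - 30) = 25336/79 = 320.71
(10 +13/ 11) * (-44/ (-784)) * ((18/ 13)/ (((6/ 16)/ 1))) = 1476/ 637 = 2.32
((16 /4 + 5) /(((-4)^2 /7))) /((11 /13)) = 819 /176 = 4.65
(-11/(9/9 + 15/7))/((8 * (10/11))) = -77/160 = -0.48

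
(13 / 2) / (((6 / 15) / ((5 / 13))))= 25 / 4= 6.25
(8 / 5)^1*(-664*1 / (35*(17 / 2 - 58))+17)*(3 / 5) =481864 / 28875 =16.69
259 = 259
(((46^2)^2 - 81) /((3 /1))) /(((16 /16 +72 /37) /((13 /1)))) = 2153617375 /327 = 6585985.86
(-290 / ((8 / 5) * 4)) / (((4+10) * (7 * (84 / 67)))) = -48575 / 131712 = -0.37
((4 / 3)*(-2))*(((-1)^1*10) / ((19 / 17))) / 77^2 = 1360 / 337953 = 0.00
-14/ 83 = -0.17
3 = 3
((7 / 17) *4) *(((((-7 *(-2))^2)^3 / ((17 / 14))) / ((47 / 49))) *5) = 723136637440 / 13583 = 53238359.53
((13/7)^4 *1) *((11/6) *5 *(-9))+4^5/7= -4010101/4802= -835.09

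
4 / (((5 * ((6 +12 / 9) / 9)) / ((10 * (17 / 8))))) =459 / 22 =20.86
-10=-10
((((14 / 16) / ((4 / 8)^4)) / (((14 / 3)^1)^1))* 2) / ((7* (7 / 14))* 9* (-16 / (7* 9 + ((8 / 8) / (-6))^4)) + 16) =244947 / 326600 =0.75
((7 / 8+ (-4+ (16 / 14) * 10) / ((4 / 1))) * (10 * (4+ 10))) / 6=255 / 4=63.75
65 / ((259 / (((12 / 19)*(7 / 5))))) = 156 / 703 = 0.22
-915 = -915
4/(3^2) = 4/9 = 0.44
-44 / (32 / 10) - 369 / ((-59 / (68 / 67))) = -117047 / 15812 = -7.40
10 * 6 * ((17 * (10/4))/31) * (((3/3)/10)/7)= 255/217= 1.18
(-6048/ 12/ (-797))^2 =254016/ 635209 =0.40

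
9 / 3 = 3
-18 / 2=-9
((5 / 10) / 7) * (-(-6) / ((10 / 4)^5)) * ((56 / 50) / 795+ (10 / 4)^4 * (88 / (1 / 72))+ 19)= 157422084896 / 144921875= 1086.25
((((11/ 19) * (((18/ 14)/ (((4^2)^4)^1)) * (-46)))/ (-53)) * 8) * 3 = 6831/ 28872704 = 0.00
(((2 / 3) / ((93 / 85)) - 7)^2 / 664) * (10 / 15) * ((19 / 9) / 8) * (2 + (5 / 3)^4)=47536917817 / 452152837152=0.11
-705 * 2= -1410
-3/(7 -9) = 3/2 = 1.50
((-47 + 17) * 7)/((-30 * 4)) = 7/4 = 1.75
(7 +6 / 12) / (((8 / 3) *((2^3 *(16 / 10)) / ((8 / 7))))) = 225 / 896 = 0.25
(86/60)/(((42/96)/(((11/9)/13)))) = 3784/12285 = 0.31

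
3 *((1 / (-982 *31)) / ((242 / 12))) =-9 / 1841741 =-0.00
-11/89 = -0.12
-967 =-967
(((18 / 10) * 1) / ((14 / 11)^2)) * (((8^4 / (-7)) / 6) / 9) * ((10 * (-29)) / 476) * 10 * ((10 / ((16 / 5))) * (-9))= -84216000 / 40817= -2063.26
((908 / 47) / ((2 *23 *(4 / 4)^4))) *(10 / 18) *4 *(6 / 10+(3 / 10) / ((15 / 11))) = 37228 / 48645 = 0.77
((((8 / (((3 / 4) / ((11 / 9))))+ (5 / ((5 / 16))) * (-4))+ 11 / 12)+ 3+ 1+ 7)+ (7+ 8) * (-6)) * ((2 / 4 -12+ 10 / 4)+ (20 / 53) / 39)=258991271 / 223236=1160.17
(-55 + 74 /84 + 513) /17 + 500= 376273 /714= 526.99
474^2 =224676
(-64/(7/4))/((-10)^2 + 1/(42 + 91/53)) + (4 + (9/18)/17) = 28869137/7879602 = 3.66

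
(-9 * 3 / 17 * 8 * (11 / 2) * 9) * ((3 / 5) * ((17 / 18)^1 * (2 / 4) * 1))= -891 / 5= -178.20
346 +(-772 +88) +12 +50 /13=-4188 /13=-322.15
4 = 4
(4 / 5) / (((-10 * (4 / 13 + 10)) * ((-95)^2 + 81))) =-13 / 15252550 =-0.00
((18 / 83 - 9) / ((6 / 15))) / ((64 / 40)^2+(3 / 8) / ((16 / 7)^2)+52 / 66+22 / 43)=-132409728000 / 23706359819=-5.59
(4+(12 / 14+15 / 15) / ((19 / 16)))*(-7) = -740 / 19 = -38.95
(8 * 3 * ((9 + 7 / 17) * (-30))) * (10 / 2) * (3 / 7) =-1728000 / 119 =-14521.01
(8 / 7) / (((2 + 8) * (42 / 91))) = 0.25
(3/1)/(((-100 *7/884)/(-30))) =3978/35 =113.66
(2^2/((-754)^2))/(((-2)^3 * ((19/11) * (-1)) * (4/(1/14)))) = 11/1209802048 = 0.00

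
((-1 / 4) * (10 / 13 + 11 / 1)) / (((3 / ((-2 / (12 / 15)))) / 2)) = 255 / 52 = 4.90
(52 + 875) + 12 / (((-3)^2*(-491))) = 1365467 / 1473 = 927.00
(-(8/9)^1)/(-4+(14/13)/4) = 208/873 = 0.24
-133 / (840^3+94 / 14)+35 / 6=145212476059 / 24893568282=5.83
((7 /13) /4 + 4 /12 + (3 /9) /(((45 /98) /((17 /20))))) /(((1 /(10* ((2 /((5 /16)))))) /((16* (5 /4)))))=2437312 /1755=1388.78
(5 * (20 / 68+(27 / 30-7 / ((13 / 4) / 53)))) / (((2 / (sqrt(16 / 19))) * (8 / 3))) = -39417 * sqrt(19) / 1768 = -97.18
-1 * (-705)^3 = 350402625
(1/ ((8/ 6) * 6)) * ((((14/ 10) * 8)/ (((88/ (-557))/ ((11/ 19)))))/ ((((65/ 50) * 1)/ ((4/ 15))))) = -3899/ 3705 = -1.05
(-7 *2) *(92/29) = -44.41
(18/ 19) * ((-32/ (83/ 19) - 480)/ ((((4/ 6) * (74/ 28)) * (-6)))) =2548224/ 58349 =43.67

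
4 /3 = 1.33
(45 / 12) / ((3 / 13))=65 / 4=16.25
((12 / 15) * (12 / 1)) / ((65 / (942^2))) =42593472 / 325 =131056.84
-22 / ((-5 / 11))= 242 / 5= 48.40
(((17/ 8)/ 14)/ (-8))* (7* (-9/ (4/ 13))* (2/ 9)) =221/ 256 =0.86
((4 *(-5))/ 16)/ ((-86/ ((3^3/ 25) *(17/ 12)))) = 153/ 6880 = 0.02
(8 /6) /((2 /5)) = 10 /3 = 3.33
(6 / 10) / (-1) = -3 / 5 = -0.60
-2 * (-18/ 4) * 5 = 45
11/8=1.38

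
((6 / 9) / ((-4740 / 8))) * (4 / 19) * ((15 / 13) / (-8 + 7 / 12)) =64 / 1736657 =0.00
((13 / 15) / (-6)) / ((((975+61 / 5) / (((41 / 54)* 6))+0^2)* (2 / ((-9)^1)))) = 533 / 177696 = 0.00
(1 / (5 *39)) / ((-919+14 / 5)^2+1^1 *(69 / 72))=40 / 6547502507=0.00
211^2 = 44521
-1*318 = -318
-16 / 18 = -8 / 9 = -0.89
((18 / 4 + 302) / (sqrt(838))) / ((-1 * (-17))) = 613 * sqrt(838) / 28492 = 0.62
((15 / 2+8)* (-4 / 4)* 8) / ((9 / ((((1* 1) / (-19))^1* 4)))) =496 / 171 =2.90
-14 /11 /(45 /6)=-28 /165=-0.17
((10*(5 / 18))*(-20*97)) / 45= -9700 / 81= -119.75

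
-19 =-19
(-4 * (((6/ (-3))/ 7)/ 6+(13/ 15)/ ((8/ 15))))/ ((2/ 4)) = -265/ 21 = -12.62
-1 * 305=-305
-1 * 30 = -30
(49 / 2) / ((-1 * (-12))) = 49 / 24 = 2.04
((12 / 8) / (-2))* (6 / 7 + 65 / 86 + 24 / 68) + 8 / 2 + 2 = 185259 / 40936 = 4.53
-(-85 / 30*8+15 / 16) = 1043 / 48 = 21.73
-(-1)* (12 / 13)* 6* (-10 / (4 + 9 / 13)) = -11.80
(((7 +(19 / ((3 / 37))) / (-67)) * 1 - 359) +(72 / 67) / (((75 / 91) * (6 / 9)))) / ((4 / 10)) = -1776547 / 2010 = -883.85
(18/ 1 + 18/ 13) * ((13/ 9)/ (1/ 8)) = 224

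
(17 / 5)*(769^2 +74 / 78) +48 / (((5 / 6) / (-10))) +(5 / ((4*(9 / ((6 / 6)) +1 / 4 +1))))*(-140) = 16070250232 / 7995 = 2010037.55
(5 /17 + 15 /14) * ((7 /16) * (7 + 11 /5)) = 5.50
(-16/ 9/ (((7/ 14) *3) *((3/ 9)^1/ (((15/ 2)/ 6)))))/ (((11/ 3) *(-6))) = 0.20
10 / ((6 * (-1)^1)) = -1.67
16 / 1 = 16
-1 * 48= -48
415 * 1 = 415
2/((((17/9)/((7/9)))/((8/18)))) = 56/153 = 0.37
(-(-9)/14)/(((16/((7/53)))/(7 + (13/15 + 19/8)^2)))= 4757/51200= 0.09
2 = 2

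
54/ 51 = 18/ 17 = 1.06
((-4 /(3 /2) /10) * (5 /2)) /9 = -2 /27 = -0.07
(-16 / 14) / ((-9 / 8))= 1.02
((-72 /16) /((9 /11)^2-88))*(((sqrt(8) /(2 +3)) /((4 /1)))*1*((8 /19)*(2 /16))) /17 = 1089*sqrt(2) /68262820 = 0.00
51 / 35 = 1.46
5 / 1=5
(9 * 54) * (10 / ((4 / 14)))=17010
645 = 645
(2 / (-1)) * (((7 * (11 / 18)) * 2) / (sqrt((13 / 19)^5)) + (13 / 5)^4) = -57122 / 625 - 55594 * sqrt(247) / 19773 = -135.58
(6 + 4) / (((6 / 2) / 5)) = 50 / 3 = 16.67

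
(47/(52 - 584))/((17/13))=-611/9044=-0.07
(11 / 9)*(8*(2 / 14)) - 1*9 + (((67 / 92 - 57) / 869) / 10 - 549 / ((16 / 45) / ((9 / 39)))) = -476586202921 / 1309548240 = -363.93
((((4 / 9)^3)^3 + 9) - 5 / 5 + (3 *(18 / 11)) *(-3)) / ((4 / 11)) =-14333116301 / 774840978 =-18.50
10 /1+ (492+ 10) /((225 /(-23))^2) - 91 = -3835067 /50625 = -75.75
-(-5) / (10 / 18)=9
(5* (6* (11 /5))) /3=22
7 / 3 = 2.33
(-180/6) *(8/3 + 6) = -260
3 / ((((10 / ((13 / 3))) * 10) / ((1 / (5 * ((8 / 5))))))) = 13 / 800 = 0.02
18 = 18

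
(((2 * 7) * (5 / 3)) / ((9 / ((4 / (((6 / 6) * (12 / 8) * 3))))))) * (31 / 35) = 496 / 243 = 2.04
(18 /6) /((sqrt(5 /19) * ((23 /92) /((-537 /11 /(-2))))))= 3222 * sqrt(95) /55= 570.98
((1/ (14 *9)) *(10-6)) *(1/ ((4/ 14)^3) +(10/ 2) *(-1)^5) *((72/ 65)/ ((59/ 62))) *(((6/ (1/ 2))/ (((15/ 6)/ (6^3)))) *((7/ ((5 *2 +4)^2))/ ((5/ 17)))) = 827786304/ 4697875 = 176.20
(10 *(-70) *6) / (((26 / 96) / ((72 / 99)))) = -1612800 / 143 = -11278.32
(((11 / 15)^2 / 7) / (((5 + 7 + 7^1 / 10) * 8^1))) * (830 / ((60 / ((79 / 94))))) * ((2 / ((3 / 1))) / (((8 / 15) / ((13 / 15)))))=10314161 / 1083015360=0.01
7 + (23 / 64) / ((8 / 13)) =3883 / 512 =7.58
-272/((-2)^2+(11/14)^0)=-272/5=-54.40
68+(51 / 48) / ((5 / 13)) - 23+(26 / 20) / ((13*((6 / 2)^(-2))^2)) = 4469 / 80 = 55.86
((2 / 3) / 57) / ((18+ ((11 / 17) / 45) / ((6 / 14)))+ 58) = 510 / 3315443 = 0.00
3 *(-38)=-114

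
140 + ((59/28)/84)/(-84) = 27659461/197568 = 140.00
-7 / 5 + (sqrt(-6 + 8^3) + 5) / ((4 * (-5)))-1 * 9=-213 / 20-sqrt(506) / 20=-11.77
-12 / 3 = -4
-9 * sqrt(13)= -32.45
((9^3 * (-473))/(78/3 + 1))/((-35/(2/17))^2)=-51084/354025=-0.14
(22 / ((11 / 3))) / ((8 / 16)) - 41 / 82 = 23 / 2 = 11.50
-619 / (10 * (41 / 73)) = -45187 / 410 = -110.21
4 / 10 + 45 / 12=4.15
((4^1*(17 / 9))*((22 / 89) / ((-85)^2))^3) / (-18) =-21296 / 1266833886313640625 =-0.00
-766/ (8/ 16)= -1532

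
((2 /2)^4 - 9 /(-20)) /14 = 29 /280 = 0.10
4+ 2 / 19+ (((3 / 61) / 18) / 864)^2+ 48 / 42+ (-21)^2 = 5934958636363909 / 13299683217408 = 446.25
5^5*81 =253125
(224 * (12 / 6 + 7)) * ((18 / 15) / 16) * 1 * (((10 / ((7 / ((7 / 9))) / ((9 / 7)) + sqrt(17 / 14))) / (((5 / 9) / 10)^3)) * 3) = 864162432 / 223 - 8817984 * sqrt(238) / 223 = 3265135.43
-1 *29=-29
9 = 9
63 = 63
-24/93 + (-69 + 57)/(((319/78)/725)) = -725488/341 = -2127.53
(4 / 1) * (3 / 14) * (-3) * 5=-12.86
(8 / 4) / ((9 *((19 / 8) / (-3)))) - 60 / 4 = -871 / 57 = -15.28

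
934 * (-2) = -1868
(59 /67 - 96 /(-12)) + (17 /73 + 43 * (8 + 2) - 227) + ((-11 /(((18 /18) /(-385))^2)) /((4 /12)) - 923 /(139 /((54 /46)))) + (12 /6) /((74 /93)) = -2829821603109488 /578551499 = -4891218.17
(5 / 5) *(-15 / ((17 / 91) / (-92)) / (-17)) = -125580 / 289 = -434.53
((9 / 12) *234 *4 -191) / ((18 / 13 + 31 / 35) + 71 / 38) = 8835190 / 71559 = 123.47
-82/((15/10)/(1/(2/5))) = -410/3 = -136.67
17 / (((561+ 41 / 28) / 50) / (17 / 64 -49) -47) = -9279025 / 25779767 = -0.36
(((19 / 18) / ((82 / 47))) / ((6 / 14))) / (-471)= -0.00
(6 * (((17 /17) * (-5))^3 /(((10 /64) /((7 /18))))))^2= 31360000 /9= 3484444.44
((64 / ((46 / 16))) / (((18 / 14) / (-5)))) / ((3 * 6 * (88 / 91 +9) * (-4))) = 203840 / 1689741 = 0.12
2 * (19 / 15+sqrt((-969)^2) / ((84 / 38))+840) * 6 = 15355.49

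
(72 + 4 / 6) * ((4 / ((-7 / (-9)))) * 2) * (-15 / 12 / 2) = -3270 / 7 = -467.14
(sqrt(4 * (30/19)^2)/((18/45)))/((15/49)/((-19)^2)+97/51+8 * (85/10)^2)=712215/52315294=0.01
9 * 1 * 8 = 72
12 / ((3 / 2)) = 8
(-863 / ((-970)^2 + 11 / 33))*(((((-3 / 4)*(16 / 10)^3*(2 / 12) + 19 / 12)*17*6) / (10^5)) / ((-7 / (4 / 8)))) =70728891 / 987945350000000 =0.00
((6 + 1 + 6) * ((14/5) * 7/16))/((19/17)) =10829/760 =14.25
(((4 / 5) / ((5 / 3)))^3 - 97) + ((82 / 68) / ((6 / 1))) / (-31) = -9574525253 / 98812500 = -96.90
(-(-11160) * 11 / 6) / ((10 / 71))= 145266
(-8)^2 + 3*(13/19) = 1255/19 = 66.05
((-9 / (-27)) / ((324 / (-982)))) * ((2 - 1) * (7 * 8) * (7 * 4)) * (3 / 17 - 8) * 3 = 51197552 / 1377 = 37180.50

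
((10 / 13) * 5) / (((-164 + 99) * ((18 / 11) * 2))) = -55 / 3042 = -0.02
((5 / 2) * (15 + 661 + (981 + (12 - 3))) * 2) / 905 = 1666 / 181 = 9.20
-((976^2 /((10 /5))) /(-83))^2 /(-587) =226850258944 /4043843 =56097.69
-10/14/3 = -5/21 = -0.24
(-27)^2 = 729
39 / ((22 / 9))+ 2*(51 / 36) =620 / 33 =18.79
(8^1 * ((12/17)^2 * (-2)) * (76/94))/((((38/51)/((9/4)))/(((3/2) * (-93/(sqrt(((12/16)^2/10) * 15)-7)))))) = -485968896/1231259-26034048 * sqrt(6)/1231259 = -446.49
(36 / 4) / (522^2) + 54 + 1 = 1665181 / 30276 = 55.00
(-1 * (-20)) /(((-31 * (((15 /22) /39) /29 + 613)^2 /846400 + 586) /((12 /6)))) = 2328969001216000 /33318065578001001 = 0.07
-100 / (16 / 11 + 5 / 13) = -14300 / 263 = -54.37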